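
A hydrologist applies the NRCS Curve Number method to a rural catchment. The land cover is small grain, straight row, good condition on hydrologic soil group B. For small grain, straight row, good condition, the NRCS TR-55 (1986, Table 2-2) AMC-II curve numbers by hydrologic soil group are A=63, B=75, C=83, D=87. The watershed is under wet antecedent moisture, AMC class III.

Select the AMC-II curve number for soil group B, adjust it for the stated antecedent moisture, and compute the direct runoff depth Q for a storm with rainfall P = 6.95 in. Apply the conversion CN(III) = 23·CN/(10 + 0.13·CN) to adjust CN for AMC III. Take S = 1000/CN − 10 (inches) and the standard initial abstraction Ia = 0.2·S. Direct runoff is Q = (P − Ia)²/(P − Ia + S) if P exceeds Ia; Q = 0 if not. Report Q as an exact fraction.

Q = 84474481/15443580 in ≈ 5.470 in

NRCS table: small grain, straight row, good condition, soil group B → CN(II) = 75
CN(III) from CN(II)=75: (23·75)/(10 + 0.13·75) = 6900/79 ≈ 87.342
Retention S: 1000/CN − 10 with CN=87.342 → S = 100/69 ≈ 1.449 in
Initial abstraction Ia = S/5 = (100/69)/5 = 20/69 ≈ 0.290 in
P − Ia = 6.950 − 0.290 = 9191/1380 ≈ 6.660 in (> 0, runoff occurs)
Q = (9191/1380)²/((9191/1380) + 100/69) = (84474481/1904400)/(11191/1380) = 84474481/15443580 in ≈ 5.470 in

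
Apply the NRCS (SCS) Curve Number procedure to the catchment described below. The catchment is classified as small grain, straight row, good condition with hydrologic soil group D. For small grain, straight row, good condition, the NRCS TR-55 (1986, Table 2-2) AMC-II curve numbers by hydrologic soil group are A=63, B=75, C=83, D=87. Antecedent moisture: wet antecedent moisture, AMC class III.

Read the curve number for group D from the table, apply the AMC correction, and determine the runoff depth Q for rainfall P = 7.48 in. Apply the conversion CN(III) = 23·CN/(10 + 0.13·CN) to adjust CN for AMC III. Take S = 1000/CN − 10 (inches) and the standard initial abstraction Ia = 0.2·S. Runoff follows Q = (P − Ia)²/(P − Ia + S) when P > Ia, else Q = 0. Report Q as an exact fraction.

Q = 135193729969/20019354675 in ≈ 6.753 in

NRCS table: small grain, straight row, good condition, soil group D → CN(II) = 87
Adjust CN=87 to AMC III: 23·87/(10 + 0.13·87) → 2001 ÷ (2131/100) = 200100/2131 ≈ 93.900
Max retention: S = 1000/(200100/2131) − 10 = 1300/2001 in (≈ 0.650 in)
Ia = 0.2·(1300/2001) = 260/2001 in ≈ 0.130 in
Excess rainfall: 7.480 − 0.130 = 7.350 in; P > Ia so Q > 0
Q: (367687/50025)² ÷ (400187/50025) = 135193729969/20019354675 in (≈ 6.753 in)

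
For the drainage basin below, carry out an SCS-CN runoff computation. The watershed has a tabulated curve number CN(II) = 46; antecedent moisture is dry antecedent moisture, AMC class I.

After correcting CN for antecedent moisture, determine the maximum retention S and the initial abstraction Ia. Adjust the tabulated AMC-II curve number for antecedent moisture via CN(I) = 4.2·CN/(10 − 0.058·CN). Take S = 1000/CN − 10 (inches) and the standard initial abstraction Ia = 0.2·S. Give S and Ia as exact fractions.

Adjust CN=46 to AMC I: 4.2·46/(10 − 0.058·46) → (966/5) ÷ (1833/250) = 16100/611 ≈ 26.350
Retention S: 1000/CN − 10 with CN=26.350 → S = 4500/161 ≈ 27.950 in
Initial abstraction Ia = S/5 = (4500/161)/5 = 900/161 ≈ 5.590 in

S = 4500/161 in ≈ 27.950 in; Ia = 900/161 in ≈ 5.590 in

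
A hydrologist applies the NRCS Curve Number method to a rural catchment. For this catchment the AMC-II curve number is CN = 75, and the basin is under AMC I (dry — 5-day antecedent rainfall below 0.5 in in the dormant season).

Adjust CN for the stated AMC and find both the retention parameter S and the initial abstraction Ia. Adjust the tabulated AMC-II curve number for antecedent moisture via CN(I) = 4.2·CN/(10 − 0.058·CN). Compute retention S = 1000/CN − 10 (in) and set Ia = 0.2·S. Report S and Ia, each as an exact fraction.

Dry (AMC I): CN(I) = 4.2·75/(10 − 0.058·75) = 315/(113/20) = 6300/113 ≈ 55.752
Max retention: S = 1000/(6300/113) − 10 = 500/63 in (≈ 7.937 in)
Ia = 0.2·(500/63) = 100/63 in ≈ 1.587 in

S = 500/63 in ≈ 7.937 in; Ia = 100/63 in ≈ 1.587 in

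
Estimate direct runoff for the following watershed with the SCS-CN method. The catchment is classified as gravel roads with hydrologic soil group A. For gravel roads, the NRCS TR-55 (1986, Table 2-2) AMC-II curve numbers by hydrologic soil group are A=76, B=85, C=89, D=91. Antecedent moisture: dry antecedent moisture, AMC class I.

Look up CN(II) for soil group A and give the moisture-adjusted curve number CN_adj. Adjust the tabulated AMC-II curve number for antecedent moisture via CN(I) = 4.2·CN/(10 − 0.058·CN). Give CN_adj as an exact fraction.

CN_adj = 13300/233 ≈ 57.082

NRCS table: gravel roads, soil group A → CN(II) = 76
Dry (AMC I): CN(I) = 4.2·76/(10 − 0.058·76) = (1596/5)/(699/125) = 13300/233 ≈ 57.082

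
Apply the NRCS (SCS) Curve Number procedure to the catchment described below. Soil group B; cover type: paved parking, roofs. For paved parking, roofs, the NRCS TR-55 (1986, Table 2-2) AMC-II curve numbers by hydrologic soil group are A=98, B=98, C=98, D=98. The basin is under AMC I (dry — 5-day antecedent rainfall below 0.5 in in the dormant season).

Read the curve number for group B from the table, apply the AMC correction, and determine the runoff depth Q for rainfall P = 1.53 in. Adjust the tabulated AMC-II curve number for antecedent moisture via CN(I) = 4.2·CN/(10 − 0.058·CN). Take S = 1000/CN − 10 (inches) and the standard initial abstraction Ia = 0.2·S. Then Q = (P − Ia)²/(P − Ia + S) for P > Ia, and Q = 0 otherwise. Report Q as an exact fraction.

NRCS table: paved parking, roofs, soil group B → CN(II) = 98
CN(I) from CN(II)=98: (4.2·98)/(10 − 0.058·98) = 102900/1079 ≈ 95.366
Retention S: 1000/CN − 10 with CN=95.366 → S = 500/1029 ≈ 0.486 in
Ia = 0.2·(500/1029) = 100/1029 in ≈ 0.097 in
P − Ia = 1.530 − 0.097 = 147437/102900 ≈ 1.433 in (> 0, runoff occurs)
Runoff Q = (P−Ia)²/(P−Ia+S) = (1.433)²/(1.433+0.486) = 21737668969/20316267300 ≈ 1.070 in

Q = 21737668969/20316267300 in ≈ 1.070 in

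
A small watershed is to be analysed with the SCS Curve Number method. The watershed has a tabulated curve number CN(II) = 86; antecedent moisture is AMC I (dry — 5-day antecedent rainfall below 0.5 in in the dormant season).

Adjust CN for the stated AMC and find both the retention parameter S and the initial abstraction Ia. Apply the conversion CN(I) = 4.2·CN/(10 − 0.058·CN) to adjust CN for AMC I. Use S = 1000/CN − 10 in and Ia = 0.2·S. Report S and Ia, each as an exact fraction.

S = 500/129 in ≈ 3.876 in; Ia = 100/129 in ≈ 0.775 in

Adjust CN=86 to AMC I: 4.2·86/(10 − 0.058·86) → (1806/5) ÷ (1253/250) = 12900/179 ≈ 72.067
Max retention: S = 1000/(12900/179) − 10 = 500/129 in (≈ 3.876 in)
Ia = 0.2·(500/129) = 100/129 in ≈ 0.775 in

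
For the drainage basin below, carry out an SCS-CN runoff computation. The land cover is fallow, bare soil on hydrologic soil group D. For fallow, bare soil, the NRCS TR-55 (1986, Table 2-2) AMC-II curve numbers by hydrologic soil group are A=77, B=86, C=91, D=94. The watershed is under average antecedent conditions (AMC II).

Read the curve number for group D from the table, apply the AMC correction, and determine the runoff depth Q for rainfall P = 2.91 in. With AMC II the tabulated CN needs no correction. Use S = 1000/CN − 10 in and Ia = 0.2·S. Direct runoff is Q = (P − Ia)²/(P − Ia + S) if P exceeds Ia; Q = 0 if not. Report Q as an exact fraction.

Q = 57002643/25187300 in ≈ 2.263 in

NRCS table: fallow, bare soil, soil group D → CN(II) = 94
CN(II) = 94; AMC II needs no correction.
Max retention: S = 1000/94 − 10 = 30/47 in (≈ 0.638 in)
Ia = 0.2S: 0.2·0.638 = 0.128 in (exactly 6/47)
Excess rainfall: 2.910 − 0.128 = 2.782 in; P > Ia so Q > 0
Runoff Q = (P−Ia)²/(P−Ia+S) = (2.782)²/(2.782+0.638) = 57002643/25187300 ≈ 2.263 in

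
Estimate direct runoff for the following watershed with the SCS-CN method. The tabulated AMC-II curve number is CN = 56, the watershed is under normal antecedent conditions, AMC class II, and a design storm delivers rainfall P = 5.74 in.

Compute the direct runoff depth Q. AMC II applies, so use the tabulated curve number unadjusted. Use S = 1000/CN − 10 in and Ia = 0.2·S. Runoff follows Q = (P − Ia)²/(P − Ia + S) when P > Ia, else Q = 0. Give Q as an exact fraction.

Q = 2128681/1473150 in ≈ 1.445 in

CN(II) = 56; AMC II needs no correction.
Max retention: S = 1000/56 − 10 = 55/7 in (≈ 7.857 in)
Ia = 0.2S: 0.2·7.857 = 1.571 in (exactly 11/7)
Excess rainfall: 5.740 − 1.571 = 4.169 in; P > Ia so Q > 0
Runoff Q = (P−Ia)²/(P−Ia+S) = (4.169)²/(4.169+7.857) = 2128681/1473150 ≈ 1.445 in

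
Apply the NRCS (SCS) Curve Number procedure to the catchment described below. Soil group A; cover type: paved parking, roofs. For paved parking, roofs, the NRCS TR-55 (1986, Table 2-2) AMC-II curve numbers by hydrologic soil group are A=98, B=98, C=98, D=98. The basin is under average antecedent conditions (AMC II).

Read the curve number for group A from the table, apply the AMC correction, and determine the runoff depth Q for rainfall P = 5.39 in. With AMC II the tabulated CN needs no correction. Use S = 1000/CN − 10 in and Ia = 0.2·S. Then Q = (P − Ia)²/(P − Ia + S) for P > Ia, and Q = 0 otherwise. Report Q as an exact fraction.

NRCS table: paved parking, roofs, soil group A → CN(II) = 98
AMC II — tabulated CN = 98 applies directly.
Retention S: 1000/CN − 10 with CN=98.000 → S = 10/49 ≈ 0.204 in
Ia = 0.2·(10/49) = 2/49 in ≈ 0.041 in
Since P=5.390 > Ia=0.041: effective rainfall P−Ia = 26211/4900 in
Q: (26211/4900)² ÷ (27211/4900) = 687016521/133333900 in (≈ 5.153 in)

Q = 687016521/133333900 in ≈ 5.153 in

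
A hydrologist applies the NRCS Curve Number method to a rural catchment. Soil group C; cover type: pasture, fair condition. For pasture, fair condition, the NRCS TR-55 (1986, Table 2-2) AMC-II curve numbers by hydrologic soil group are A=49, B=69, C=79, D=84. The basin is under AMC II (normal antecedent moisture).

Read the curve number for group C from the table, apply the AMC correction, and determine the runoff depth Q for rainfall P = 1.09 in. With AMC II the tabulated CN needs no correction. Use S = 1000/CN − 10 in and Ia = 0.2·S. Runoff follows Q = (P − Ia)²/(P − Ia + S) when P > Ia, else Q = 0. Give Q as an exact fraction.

Q = 19456921/200746900 in ≈ 0.097 in

NRCS table: pasture, fair condition, soil group C → CN(II) = 79
Average conditions: CN = 79 (no AMC adjustment).
Max retention: S = 1000/79 − 10 = 210/79 in (≈ 2.658 in)
Ia = 0.2S: 0.2·2.658 = 0.532 in (exactly 42/79)
Since P=1.090 > Ia=0.532: effective rainfall P−Ia = 4411/7900 in
Runoff Q = (P−Ia)²/(P−Ia+S) = (0.558)²/(0.558+2.658) = 19456921/200746900 ≈ 0.097 in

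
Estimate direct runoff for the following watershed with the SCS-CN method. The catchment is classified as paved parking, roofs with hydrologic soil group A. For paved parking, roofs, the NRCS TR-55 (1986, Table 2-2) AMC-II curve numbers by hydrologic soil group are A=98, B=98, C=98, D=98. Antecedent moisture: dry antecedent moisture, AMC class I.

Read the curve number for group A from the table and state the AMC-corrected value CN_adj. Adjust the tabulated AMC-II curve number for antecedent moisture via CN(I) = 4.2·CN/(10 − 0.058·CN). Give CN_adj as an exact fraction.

NRCS table: paved parking, roofs, soil group A → CN(II) = 98
Adjust CN=98 to AMC I: 4.2·98/(10 − 0.058·98) → (2058/5) ÷ (1079/250) = 102900/1079 ≈ 95.366

CN_adj = 102900/1079 ≈ 95.366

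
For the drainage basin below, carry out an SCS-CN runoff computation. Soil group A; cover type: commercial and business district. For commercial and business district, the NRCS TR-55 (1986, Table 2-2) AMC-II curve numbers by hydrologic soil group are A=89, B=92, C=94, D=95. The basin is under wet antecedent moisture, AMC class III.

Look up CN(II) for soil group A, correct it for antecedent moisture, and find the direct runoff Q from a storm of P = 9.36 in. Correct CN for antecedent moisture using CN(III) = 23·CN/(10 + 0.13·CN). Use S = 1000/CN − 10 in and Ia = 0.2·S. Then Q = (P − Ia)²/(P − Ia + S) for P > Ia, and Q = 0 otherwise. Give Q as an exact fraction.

Q = 112100178002/12819286325 in ≈ 8.745 in

NRCS table: commercial and business district, soil group A → CN(II) = 89
Wet (AMC III): CN(III) = 23·89/(10 + 0.13·89) = 2047/(2157/100) = 204700/2157 ≈ 94.900
Max retention: S = 1000/(204700/2157) − 10 = 1100/2047 in (≈ 0.537 in)
Ia = 0.2S: 0.2·0.537 = 0.107 in (exactly 220/2047)
P − Ia = 9.360 − 0.107 = 473498/51175 ≈ 9.253 in (> 0, runoff occurs)
Q = (473498/51175)²/((473498/51175) + 1100/2047) = (224200356004/2618880625)/(500998/51175) = 112100178002/12819286325 in ≈ 8.745 in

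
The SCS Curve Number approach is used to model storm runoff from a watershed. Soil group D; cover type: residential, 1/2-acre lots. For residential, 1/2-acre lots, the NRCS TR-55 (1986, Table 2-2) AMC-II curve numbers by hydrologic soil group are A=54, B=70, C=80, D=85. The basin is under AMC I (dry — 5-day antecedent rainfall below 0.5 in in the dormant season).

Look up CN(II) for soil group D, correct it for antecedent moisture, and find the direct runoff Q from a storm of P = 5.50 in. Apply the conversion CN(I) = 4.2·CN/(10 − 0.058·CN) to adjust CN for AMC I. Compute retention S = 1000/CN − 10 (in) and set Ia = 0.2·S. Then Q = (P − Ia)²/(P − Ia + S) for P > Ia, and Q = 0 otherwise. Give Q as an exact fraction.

NRCS table: residential, 1/2-acre lots, soil group D → CN(II) = 85
CN(I) from CN(II)=85: (4.2·85)/(10 − 0.058·85) = 11900/169 ≈ 70.414
S = 1000/(11900/169) − 10 = 500/119 in ≈ 4.202 in
Initial abstraction Ia = S/5 = (500/119)/5 = 100/119 ≈ 0.840 in
Since P=5.500 > Ia=0.840: effective rainfall P−Ia = 1109/238 in
Runoff Q = (P−Ia)²/(P−Ia+S) = (4.660)²/(4.660+4.202) = 1229881/501942 ≈ 2.450 in

Q = 1229881/501942 in ≈ 2.450 in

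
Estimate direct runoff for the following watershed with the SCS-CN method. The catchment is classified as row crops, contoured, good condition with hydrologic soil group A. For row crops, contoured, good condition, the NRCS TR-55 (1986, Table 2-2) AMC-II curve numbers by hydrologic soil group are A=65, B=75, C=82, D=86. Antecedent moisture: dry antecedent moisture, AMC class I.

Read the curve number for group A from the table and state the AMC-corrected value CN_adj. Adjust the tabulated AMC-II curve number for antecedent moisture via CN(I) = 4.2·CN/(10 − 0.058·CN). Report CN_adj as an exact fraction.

NRCS table: row crops, contoured, good condition, soil group A → CN(II) = 65
Adjust CN=65 to AMC I: 4.2·65/(10 − 0.058·65) → 273 ÷ (623/100) = 3900/89 ≈ 43.820

CN_adj = 3900/89 ≈ 43.820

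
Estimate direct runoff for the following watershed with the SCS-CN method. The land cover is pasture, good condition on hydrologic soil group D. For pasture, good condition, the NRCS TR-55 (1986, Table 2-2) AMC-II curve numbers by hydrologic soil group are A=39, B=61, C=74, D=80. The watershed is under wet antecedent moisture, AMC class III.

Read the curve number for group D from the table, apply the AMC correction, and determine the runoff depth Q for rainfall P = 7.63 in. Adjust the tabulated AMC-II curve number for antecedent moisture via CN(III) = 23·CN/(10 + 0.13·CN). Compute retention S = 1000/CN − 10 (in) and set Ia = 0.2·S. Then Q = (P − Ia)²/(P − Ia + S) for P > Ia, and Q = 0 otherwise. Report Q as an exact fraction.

NRCS table: pasture, good condition, soil group D → CN(II) = 80
CN(III) from CN(II)=80: (23·80)/(10 + 0.13·80) = 4600/51 ≈ 90.196
S = 1000/(4600/51) − 10 = 25/23 in ≈ 1.087 in
Ia = 0.2·(25/23) = 5/23 in ≈ 0.217 in
P − Ia = 7.630 − 0.217 = 17049/2300 ≈ 7.413 in (> 0, runoff occurs)
Runoff Q = (P−Ia)²/(P−Ia+S) = (7.413)²/(7.413+1.087) = 290668401/44962700 ≈ 6.465 in

Q = 290668401/44962700 in ≈ 6.465 in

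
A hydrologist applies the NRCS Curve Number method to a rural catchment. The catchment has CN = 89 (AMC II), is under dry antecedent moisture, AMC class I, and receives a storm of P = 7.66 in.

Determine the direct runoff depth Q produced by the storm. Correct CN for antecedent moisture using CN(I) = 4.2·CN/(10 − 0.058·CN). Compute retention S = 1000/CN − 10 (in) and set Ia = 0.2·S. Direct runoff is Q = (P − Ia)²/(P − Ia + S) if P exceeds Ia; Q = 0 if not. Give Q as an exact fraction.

Q = 436692323929/87453033150 in ≈ 4.993 in

Adjust CN=89 to AMC I: 4.2·89/(10 − 0.058·89) → (1869/5) ÷ (2419/500) = 186900/2419 ≈ 77.263
Max retention: S = 1000/(186900/2419) − 10 = 5500/1869 in (≈ 2.943 in)
Initial abstraction Ia = S/5 = (5500/1869)/5 = 1100/1869 ≈ 0.589 in
Since P=7.660 > Ia=0.589: effective rainfall P−Ia = 660827/93450 in
Q = (660827/93450)²/((660827/93450) + 5500/1869) = (436692323929/8732902500)/(935827/93450) = 436692323929/87453033150 in ≈ 4.993 in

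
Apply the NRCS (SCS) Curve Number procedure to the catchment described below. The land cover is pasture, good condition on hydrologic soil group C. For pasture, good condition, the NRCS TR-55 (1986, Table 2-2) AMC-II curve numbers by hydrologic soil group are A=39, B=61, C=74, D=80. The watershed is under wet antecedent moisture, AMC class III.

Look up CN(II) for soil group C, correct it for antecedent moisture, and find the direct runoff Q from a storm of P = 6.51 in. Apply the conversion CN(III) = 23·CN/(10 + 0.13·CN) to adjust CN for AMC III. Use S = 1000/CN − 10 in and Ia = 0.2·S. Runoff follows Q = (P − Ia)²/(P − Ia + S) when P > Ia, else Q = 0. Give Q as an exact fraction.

Q = 278785056001/55995885100 in ≈ 4.979 in

NRCS table: pasture, good condition, soil group C → CN(II) = 74
Wet (AMC III): CN(III) = 23·74/(10 + 0.13·74) = 1702/(981/50) = 85100/981 ≈ 86.748
Retention S: 1000/CN − 10 with CN=86.748 → S = 1300/851 ≈ 1.528 in
Initial abstraction Ia = S/5 = (1300/851)/5 = 260/851 ≈ 0.306 in
Excess rainfall: 6.510 − 0.306 = 6.204 in; P > Ia so Q > 0
Q: (528001/85100)² ÷ (658001/85100) = 278785056001/55995885100 in (≈ 4.979 in)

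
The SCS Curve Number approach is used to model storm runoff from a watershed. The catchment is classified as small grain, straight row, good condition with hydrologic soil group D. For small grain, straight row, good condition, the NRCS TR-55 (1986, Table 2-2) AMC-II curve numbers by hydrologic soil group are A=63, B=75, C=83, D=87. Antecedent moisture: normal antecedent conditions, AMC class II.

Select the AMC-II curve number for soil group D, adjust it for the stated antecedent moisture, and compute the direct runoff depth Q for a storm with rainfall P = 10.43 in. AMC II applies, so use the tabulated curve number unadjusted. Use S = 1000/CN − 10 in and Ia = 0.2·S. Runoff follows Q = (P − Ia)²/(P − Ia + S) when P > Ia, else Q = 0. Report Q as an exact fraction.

Q = 7768835881/879926700 in ≈ 8.829 in

NRCS table: small grain, straight row, good condition, soil group D → CN(II) = 87
Average conditions: CN = 87 (no AMC adjustment).
S = 1000/87 − 10 = 130/87 in ≈ 1.494 in
Initial abstraction Ia = S/5 = (130/87)/5 = 26/87 ≈ 0.299 in
P − Ia = 10.430 − 0.299 = 88141/8700 ≈ 10.131 in (> 0, runoff occurs)
Q = (88141/8700)²/((88141/8700) + 130/87) = (7768835881/75690000)/(101141/8700) = 7768835881/879926700 in ≈ 8.829 in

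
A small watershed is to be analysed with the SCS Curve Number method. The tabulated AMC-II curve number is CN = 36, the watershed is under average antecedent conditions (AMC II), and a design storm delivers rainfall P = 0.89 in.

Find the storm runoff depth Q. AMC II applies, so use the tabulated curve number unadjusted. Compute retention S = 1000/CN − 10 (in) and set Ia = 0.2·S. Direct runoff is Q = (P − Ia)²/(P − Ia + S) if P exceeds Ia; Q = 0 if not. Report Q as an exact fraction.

Q = 0 in ≈ 0.000 in

Average conditions: CN = 36 (no AMC adjustment).
S = 1000/36 − 10 = 160/9 in ≈ 17.778 in
Ia = 0.2·(160/9) = 32/9 in ≈ 3.556 in
P = 0.890 ≤ Ia = 3.556 in: entire storm abstracted, Q = 0.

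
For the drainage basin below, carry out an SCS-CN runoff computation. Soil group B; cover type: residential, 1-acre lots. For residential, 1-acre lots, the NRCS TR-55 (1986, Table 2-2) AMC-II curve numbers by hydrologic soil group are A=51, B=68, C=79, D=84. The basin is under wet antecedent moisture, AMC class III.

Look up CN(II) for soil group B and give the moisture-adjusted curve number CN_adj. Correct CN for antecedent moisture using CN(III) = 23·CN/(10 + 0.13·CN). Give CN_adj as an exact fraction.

CN_adj = 39100/471 ≈ 83.015

NRCS table: residential, 1-acre lots, soil group B → CN(II) = 68
CN(III) from CN(II)=68: (23·68)/(10 + 0.13·68) = 39100/471 ≈ 83.015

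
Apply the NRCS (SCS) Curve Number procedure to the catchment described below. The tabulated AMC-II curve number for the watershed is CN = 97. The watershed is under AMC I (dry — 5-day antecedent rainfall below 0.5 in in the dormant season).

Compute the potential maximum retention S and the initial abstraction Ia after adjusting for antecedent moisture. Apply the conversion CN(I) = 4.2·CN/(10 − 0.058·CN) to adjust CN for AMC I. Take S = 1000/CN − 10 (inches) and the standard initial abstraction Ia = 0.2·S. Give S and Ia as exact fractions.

S = 500/679 in ≈ 0.736 in; Ia = 100/679 in ≈ 0.147 in

Dry (AMC I): CN(I) = 4.2·97/(10 − 0.058·97) = (2037/5)/(2187/500) = 67900/729 ≈ 93.141
Max retention: S = 1000/(67900/729) − 10 = 500/679 in (≈ 0.736 in)
Ia = 0.2·(500/679) = 100/679 in ≈ 0.147 in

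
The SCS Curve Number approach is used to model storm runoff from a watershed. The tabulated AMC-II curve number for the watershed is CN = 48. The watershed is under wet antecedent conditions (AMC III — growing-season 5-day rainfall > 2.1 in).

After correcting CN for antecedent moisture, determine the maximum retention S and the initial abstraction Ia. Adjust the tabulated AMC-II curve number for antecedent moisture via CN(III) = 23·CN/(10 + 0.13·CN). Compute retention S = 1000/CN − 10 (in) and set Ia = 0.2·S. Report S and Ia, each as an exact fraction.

Wet (AMC III): CN(III) = 23·48/(10 + 0.13·48) = 1104/(406/25) = 13800/203 ≈ 67.980
S = 1000/(13800/203) − 10 = 325/69 in ≈ 4.710 in
Initial abstraction Ia = S/5 = (325/69)/5 = 65/69 ≈ 0.942 in

S = 325/69 in ≈ 4.710 in; Ia = 65/69 in ≈ 0.942 in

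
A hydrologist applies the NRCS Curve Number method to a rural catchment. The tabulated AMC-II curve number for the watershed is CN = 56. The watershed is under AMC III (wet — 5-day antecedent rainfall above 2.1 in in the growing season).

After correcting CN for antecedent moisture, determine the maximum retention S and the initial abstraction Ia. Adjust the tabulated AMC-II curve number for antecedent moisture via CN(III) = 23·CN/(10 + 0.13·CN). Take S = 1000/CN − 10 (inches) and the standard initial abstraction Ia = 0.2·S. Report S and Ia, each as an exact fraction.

Wet (AMC III): CN(III) = 23·56/(10 + 0.13·56) = 1288/(432/25) = 4025/54 ≈ 74.537
Max retention: S = 1000/(4025/54) − 10 = 550/161 in (≈ 3.416 in)
Initial abstraction Ia = S/5 = (550/161)/5 = 110/161 ≈ 0.683 in

S = 550/161 in ≈ 3.416 in; Ia = 110/161 in ≈ 0.683 in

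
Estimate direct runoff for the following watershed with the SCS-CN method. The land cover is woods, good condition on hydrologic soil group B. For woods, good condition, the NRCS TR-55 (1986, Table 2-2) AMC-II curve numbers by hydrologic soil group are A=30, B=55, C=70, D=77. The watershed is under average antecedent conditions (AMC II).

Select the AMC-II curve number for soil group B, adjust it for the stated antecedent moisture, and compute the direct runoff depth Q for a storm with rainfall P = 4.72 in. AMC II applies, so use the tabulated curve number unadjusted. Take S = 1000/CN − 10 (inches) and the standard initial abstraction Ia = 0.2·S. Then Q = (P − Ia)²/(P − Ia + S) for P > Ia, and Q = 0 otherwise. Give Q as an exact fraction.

NRCS table: woods, good condition, soil group B → CN(II) = 55
CN(II) = 55; AMC II needs no correction.
Max retention: S = 1000/55 − 10 = 90/11 in (≈ 8.182 in)
Ia = 0.2·(90/11) = 18/11 in ≈ 1.636 in
Excess rainfall: 4.720 − 1.636 = 3.084 in; P > Ia so Q > 0
Q: (848/275)² ÷ (3098/275) = 359552/425975 in (≈ 0.844 in)

Q = 359552/425975 in ≈ 0.844 in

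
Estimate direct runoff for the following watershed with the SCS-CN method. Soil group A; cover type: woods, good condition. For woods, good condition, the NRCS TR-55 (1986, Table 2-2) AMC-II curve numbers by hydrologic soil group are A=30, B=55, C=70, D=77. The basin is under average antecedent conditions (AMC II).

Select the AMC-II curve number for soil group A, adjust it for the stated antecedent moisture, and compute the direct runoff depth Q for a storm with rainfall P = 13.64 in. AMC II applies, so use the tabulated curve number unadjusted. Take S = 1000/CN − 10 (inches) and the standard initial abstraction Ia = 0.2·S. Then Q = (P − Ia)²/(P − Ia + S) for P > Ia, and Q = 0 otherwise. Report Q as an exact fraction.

NRCS table: woods, good condition, soil group A → CN(II) = 30
Average conditions: CN = 30 (no AMC adjustment).
Retention S: 1000/CN − 10 with CN=30.000 → S = 70/3 ≈ 23.333 in
Ia = 0.2S: 0.2·23.333 = 4.667 in (exactly 14/3)
P − Ia = 13.640 − 4.667 = 673/75 ≈ 8.973 in (> 0, runoff occurs)
Q: (673/75)² ÷ (2423/75) = 452929/181725 in (≈ 2.492 in)

Q = 452929/181725 in ≈ 2.492 in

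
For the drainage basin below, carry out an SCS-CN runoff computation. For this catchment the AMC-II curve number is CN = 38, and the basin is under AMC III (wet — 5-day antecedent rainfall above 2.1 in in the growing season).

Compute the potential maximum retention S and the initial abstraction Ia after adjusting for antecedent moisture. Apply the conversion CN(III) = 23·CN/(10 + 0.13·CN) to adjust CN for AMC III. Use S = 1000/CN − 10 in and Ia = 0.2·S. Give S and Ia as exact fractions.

S = 3100/437 in ≈ 7.094 in; Ia = 620/437 in ≈ 1.419 in

Wet (AMC III): CN(III) = 23·38/(10 + 0.13·38) = 874/(747/50) = 43700/747 ≈ 58.501
Max retention: S = 1000/(43700/747) − 10 = 3100/437 in (≈ 7.094 in)
Ia = 0.2S: 0.2·7.094 = 1.419 in (exactly 620/437)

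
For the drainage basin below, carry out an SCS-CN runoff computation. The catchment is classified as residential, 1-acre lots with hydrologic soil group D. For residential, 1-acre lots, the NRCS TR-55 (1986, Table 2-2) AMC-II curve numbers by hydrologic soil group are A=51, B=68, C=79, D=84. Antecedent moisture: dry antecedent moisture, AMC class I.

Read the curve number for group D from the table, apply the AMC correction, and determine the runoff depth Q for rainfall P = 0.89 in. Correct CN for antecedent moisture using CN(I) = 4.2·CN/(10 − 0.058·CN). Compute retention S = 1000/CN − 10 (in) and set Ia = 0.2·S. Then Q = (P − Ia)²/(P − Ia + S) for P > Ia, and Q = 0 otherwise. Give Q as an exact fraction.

NRCS table: residential, 1-acre lots, soil group D → CN(II) = 84
Dry (AMC I): CN(I) = 4.2·84/(10 − 0.058·84) = (1764/5)/(641/125) = 44100/641 ≈ 68.799
Max retention: S = 1000/(44100/641) − 10 = 2000/441 in (≈ 4.535 in)
Ia = 0.2·(2000/441) = 400/441 in ≈ 0.907 in
P = 0.890 ≤ Ia = 0.907 in: entire storm abstracted, Q = 0.

Q = 0 in ≈ 0.000 in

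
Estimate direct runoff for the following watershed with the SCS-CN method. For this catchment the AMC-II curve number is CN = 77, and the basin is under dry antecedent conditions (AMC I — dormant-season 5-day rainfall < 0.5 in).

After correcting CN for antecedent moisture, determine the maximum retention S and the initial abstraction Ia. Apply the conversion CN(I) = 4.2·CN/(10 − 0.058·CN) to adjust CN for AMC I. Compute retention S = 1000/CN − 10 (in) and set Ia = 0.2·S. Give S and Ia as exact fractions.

Adjust CN=77 to AMC I: 4.2·77/(10 − 0.058·77) → (1617/5) ÷ (2767/500) = 161700/2767 ≈ 58.439
Max retention: S = 1000/(161700/2767) − 10 = 11500/1617 in (≈ 7.112 in)
Initial abstraction Ia = S/5 = (11500/1617)/5 = 2300/1617 ≈ 1.422 in

S = 11500/1617 in ≈ 7.112 in; Ia = 2300/1617 in ≈ 1.422 in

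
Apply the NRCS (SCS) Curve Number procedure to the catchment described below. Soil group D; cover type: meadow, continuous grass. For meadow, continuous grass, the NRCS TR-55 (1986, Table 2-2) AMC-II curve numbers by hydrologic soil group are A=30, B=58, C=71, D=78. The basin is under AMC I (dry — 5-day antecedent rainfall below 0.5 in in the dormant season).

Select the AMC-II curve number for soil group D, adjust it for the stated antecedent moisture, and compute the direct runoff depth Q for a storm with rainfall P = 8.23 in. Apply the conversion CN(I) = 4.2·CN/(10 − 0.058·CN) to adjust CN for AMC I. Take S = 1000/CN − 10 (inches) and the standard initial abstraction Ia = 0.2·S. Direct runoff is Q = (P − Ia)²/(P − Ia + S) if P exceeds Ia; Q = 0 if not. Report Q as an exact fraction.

NRCS table: meadow, continuous grass, soil group D → CN(II) = 78
Dry (AMC I): CN(I) = 4.2·78/(10 − 0.058·78) = (1638/5)/(1369/250) = 81900/1369 ≈ 59.825
S = 1000/(81900/1369) − 10 = 5500/819 in ≈ 6.716 in
Ia = 0.2·(5500/819) = 1100/819 in ≈ 1.343 in
Excess rainfall: 8.230 − 1.343 = 6.887 in; P > Ia so Q > 0
Q = (564037/81900)²/((564037/81900) + 5500/819) = (318137737369/6707610000)/(1114037/81900) = 318137737369/91239630300 in ≈ 3.487 in

Q = 318137737369/91239630300 in ≈ 3.487 in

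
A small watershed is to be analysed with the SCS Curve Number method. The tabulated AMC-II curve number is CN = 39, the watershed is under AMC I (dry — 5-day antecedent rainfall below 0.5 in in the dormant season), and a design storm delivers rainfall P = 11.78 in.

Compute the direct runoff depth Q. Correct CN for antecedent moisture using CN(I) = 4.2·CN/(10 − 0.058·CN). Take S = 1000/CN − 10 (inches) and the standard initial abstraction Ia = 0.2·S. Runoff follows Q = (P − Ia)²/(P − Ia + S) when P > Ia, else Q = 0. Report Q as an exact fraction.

Q = 31467566881/69712911450 in ≈ 0.451 in

Dry (AMC I): CN(I) = 4.2·39/(10 − 0.058·39) = (819/5)/(3869/500) = 81900/3869 ≈ 21.168
S = 1000/(81900/3869) − 10 = 30500/819 in ≈ 37.241 in
Ia = 0.2S: 0.2·37.241 = 7.448 in (exactly 6100/819)
Excess rainfall: 11.780 − 7.448 = 4.332 in; P > Ia so Q > 0
Q: (177391/40950)² ÷ (1702391/40950) = 31467566881/69712911450 in (≈ 0.451 in)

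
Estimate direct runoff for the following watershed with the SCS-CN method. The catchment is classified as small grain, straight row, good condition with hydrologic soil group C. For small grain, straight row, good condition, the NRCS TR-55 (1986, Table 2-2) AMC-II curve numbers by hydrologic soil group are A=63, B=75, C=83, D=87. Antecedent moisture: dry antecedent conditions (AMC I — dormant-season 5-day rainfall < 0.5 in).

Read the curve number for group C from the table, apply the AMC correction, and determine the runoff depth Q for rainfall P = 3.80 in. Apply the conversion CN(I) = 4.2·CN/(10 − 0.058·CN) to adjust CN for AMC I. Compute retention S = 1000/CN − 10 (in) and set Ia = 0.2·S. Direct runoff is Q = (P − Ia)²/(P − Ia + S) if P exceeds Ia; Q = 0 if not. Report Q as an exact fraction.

NRCS table: small grain, straight row, good condition, soil group C → CN(II) = 83
Dry (AMC I): CN(I) = 4.2·83/(10 − 0.058·83) = (1743/5)/(2593/500) = 174300/2593 ≈ 67.219
Retention S: 1000/CN − 10 with CN=67.219 → S = 8500/1743 ≈ 4.877 in
Initial abstraction Ia = S/5 = (8500/1743)/5 = 1700/1743 ≈ 0.975 in
P − Ia = 3.800 − 0.975 = 24617/8715 ≈ 2.825 in (> 0, runoff occurs)
Q: (24617/8715)² ÷ (67117/8715) = 605996689/584924655 in (≈ 1.036 in)

Q = 605996689/584924655 in ≈ 1.036 in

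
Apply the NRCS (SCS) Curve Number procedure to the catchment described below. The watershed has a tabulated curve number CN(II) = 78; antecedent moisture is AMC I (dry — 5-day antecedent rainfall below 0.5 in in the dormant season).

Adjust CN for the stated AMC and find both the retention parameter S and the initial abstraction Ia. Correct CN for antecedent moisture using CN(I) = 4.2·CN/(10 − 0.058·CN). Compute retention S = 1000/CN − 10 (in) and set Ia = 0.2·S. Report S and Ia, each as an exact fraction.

CN(I) from CN(II)=78: (4.2·78)/(10 − 0.058·78) = 81900/1369 ≈ 59.825
Retention S: 1000/CN − 10 with CN=59.825 → S = 5500/819 ≈ 6.716 in
Ia = 0.2S: 0.2·6.716 = 1.343 in (exactly 1100/819)

S = 5500/819 in ≈ 6.716 in; Ia = 1100/819 in ≈ 1.343 in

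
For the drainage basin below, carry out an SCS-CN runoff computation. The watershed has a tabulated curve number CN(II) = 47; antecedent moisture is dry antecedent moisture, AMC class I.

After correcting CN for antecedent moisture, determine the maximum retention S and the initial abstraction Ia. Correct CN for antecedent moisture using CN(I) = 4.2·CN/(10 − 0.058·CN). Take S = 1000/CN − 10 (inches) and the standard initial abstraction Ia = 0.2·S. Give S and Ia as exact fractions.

S = 26500/987 in ≈ 26.849 in; Ia = 5300/987 in ≈ 5.370 in

Dry (AMC I): CN(I) = 4.2·47/(10 − 0.058·47) = (987/5)/(3637/500) = 98700/3637 ≈ 27.138
Max retention: S = 1000/(98700/3637) − 10 = 26500/987 in (≈ 26.849 in)
Initial abstraction Ia = S/5 = (26500/987)/5 = 5300/987 ≈ 5.370 in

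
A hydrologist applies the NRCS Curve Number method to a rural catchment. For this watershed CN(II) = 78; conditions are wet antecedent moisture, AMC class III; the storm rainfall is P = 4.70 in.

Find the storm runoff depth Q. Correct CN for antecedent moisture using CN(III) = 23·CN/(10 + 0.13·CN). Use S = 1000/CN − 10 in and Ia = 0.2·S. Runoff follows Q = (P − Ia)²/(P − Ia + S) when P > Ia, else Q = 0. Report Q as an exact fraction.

CN(III) from CN(II)=78: (23·78)/(10 + 0.13·78) = 89700/1007 ≈ 89.076
Retention S: 1000/CN − 10 with CN=89.076 → S = 1100/897 ≈ 1.226 in
Initial abstraction Ia = S/5 = (1100/897)/5 = 220/897 ≈ 0.245 in
Since P=4.700 > Ia=0.245: effective rainfall P−Ia = 39959/8970 in
Q: (39959/8970)² ÷ (50959/8970) = 1596721681/457102230 in (≈ 3.493 in)

Q = 1596721681/457102230 in ≈ 3.493 in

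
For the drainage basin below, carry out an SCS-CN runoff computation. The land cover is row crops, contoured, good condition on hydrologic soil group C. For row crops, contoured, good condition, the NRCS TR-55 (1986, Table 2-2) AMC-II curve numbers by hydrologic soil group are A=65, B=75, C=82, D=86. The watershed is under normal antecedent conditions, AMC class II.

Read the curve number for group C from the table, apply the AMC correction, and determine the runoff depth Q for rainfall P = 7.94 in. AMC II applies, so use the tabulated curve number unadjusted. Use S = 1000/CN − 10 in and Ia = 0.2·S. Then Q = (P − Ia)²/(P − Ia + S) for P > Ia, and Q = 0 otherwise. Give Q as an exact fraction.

NRCS table: row crops, contoured, good condition, soil group C → CN(II) = 82
CN(II) = 82; AMC II needs no correction.
S = 1000/82 − 10 = 90/41 in ≈ 2.195 in
Initial abstraction Ia = S/5 = (90/41)/5 = 18/41 ≈ 0.439 in
Excess rainfall: 7.940 − 0.439 = 7.501 in; P > Ia so Q > 0
Q = (15377/2050)²/((15377/2050) + 90/41) = (236452129/4202500)/(19877/2050) = 236452129/40747850 in ≈ 5.803 in

Q = 236452129/40747850 in ≈ 5.803 in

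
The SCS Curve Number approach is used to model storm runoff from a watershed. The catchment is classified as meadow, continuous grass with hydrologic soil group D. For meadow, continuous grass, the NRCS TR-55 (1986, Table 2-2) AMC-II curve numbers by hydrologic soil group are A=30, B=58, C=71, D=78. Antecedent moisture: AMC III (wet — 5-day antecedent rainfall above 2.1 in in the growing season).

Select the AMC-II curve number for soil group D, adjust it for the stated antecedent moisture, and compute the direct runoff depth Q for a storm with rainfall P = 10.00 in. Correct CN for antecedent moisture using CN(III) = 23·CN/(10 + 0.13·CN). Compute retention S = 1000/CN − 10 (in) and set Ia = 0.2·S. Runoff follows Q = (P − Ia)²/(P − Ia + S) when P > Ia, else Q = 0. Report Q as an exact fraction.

NRCS table: meadow, continuous grass, soil group D → CN(II) = 78
Adjust CN=78 to AMC III: 23·78/(10 + 0.13·78) → 1794 ÷ (1007/50) = 89700/1007 ≈ 89.076
Retention S: 1000/CN − 10 with CN=89.076 → S = 1100/897 ≈ 1.226 in
Ia = 0.2S: 0.2·1.226 = 0.245 in (exactly 220/897)
Since P=10.000 > Ia=0.245: effective rainfall P−Ia = 8750/897 in
Q = (8750/897)²/((8750/897) + 1100/897) = (76562500/804609)/(9850/897) = 1531250/176709 in ≈ 8.665 in

Q = 1531250/176709 in ≈ 8.665 in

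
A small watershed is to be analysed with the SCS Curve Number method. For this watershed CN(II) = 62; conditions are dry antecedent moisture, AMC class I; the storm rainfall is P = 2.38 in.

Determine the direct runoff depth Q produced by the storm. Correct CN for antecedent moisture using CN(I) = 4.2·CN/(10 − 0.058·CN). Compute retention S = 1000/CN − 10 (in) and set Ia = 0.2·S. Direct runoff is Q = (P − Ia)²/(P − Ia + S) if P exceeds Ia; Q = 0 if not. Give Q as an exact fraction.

Q = 0 in ≈ 0.000 in

Adjust CN=62 to AMC I: 4.2·62/(10 − 0.058·62) → (1302/5) ÷ (1601/250) = 65100/1601 ≈ 40.662
Max retention: S = 1000/(65100/1601) − 10 = 9500/651 in (≈ 14.593 in)
Initial abstraction Ia = S/5 = (9500/651)/5 = 1900/651 ≈ 2.919 in
P = 2.380 ≤ Ia = 2.919 in: entire storm abstracted, Q = 0.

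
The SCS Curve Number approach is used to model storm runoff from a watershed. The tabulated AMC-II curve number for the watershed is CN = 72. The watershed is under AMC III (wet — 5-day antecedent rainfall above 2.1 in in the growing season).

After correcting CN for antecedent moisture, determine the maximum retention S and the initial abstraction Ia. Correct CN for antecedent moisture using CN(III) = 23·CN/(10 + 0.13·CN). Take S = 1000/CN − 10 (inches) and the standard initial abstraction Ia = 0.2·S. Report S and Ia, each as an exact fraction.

Wet (AMC III): CN(III) = 23·72/(10 + 0.13·72) = 1656/(484/25) = 10350/121 ≈ 85.537
S = 1000/(10350/121) − 10 = 350/207 in ≈ 1.691 in
Initial abstraction Ia = S/5 = (350/207)/5 = 70/207 ≈ 0.338 in

S = 350/207 in ≈ 1.691 in; Ia = 70/207 in ≈ 0.338 in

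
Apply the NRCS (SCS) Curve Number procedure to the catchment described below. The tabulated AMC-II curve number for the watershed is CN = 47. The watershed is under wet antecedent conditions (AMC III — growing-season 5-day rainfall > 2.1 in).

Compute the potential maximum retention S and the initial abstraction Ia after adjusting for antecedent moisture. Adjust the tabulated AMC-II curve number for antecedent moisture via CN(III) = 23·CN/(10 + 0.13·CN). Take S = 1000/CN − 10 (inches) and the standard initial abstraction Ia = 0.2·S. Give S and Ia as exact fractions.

S = 5300/1081 in ≈ 4.903 in; Ia = 1060/1081 in ≈ 0.981 in

CN(III) from CN(II)=47: (23·47)/(10 + 0.13·47) = 108100/1611 ≈ 67.101
Max retention: S = 1000/(108100/1611) − 10 = 5300/1081 in (≈ 4.903 in)
Ia = 0.2S: 0.2·4.903 = 0.981 in (exactly 1060/1081)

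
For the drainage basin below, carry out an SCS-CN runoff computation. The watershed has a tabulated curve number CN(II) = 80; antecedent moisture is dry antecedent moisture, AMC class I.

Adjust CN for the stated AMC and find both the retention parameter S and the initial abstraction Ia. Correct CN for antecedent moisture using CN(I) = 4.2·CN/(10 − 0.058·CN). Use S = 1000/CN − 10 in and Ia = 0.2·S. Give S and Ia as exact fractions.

S = 125/21 in ≈ 5.952 in; Ia = 25/21 in ≈ 1.190 in

Adjust CN=80 to AMC I: 4.2·80/(10 − 0.058·80) → 336 ÷ (134/25) = 4200/67 ≈ 62.687
Max retention: S = 1000/(4200/67) − 10 = 125/21 in (≈ 5.952 in)
Ia = 0.2S: 0.2·5.952 = 1.190 in (exactly 25/21)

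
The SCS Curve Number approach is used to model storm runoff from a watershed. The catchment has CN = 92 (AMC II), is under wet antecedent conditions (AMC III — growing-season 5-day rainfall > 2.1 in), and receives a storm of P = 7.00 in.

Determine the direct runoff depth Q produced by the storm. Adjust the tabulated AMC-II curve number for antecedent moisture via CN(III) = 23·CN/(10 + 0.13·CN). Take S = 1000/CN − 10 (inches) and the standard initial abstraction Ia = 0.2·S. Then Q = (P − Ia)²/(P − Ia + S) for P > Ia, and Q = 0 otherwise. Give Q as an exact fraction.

Wet (AMC III): CN(III) = 23·92/(10 + 0.13·92) = 2116/(549/25) = 52900/549 ≈ 96.357
S = 1000/(52900/549) − 10 = 200/529 in ≈ 0.378 in
Ia = 0.2S: 0.2·0.378 = 0.076 in (exactly 40/529)
P − Ia = 7.000 − 0.076 = 3663/529 ≈ 6.924 in (> 0, runoff occurs)
Runoff Q = (P−Ia)²/(P−Ia+S) = (6.924)²/(6.924+0.378) = 13417569/2043527 ≈ 6.566 in

Q = 13417569/2043527 in ≈ 6.566 in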